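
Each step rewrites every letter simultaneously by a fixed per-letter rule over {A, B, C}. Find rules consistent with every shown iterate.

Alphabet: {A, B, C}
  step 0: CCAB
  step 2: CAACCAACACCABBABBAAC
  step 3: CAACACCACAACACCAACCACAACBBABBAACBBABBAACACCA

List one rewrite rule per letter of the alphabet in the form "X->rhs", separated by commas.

A->AC, B->BBA, C->CA

  step 2 ⇒ step 3: CAACCAACACCABBABBAAC ⇒ CA·AC·AC·CA·CA·AC·AC·CA·AC·CA·CA·AC·BBA·BBA·AC·BBA·BBA·AC·AC·CA
    A ↦ AC
    B ↦ BBA
    C ↦ CA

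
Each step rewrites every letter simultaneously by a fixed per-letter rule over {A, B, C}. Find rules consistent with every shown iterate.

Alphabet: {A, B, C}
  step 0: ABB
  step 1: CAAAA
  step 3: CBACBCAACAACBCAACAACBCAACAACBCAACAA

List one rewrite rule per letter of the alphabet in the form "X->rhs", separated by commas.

  step 0 ⇒ step 1: ABB ⇒ CAA·A·A
    A ↦ CAA
    B ↦ A
    C ↦ CB  (constrained at step 1)

A->CAA, B->A, C->CB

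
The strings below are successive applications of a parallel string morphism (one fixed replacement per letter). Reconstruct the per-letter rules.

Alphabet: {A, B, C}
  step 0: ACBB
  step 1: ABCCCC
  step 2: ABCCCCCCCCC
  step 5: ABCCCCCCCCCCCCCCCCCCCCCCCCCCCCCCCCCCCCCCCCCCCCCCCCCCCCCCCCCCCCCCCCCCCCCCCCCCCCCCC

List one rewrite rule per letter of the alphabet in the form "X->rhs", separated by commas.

A->AB, B->C, C->CC

  step 1 ⇒ step 2: ABCCCC ⇒ AB·C·CC·CC·CC·CC
    A ↦ AB
    B ↦ C
    C ↦ CC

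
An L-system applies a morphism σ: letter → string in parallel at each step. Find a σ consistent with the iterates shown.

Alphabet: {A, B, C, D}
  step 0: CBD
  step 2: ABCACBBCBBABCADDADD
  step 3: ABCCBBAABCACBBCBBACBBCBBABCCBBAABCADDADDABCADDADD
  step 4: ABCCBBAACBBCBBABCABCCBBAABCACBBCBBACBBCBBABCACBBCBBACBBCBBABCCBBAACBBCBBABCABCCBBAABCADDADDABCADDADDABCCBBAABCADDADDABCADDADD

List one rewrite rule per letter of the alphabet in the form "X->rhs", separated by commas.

A->ABC, B->CBB, C->A, D->ADD

  step 3 ⇒ step 4: ABCCBBAABCACBBCBBACBBCBBABCCBBAABCADDADDABCADDADD ⇒ ABC·CBB·A·A·CBB·CBB·ABC·ABC·CBB·A·ABC·A·CBB·CBB·A·CBB·CBB·ABC·A·CBB·CBB·A·CBB·CBB·ABC·CBB·A·A·CBB·CBB·ABC·ABC·CBB·A·ABC·ADD·ADD·ABC·ADD·ADD·ABC·CBB·A·ABC·ADD·ADD·ABC·ADD·ADD
    A ↦ ABC
    B ↦ CBB
    C ↦ A
    D ↦ ADD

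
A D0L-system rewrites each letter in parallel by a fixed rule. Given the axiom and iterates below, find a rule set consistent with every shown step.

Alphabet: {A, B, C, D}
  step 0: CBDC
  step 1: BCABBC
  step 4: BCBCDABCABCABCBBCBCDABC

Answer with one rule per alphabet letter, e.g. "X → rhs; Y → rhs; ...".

  step 0 ⇒ step 1: CBDC ⇒ BC·A·B·BC
    B ↦ A
    C ↦ BC
    D ↦ B
    A ↦ CD  (constrained at step 1)

A->CD, B->A, C->BC, D->B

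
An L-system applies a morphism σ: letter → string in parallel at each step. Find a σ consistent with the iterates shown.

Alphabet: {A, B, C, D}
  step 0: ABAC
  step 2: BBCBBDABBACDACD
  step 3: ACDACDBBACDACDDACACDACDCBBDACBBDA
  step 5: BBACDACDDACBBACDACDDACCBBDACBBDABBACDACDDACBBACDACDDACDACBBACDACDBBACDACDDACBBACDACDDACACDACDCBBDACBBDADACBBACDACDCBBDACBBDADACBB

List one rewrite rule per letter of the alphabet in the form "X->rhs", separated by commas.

  step 2 ⇒ step 3: BBCBBDABBACDACD ⇒ ACD·ACD·BB·ACD·ACD·DA·C·ACD·ACD·C·BB·DA·C·BB·DA
    A ↦ C
    B ↦ ACD
    C ↦ BB
    D ↦ DA

A->C, B->ACD, C->BB, D->DA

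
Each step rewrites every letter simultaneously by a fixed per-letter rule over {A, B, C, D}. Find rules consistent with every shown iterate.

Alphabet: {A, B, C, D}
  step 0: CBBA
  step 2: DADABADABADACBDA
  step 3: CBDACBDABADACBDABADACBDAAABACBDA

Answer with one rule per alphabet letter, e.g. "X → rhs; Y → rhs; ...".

A->DA, B->BA, C->AA, D->CB

  step 2 ⇒ step 3: DADABADABADACBDA ⇒ CB·DA·CB·DA·BA·DA·CB·DA·BA·DA·CB·DA·AA·BA·CB·DA
    A ↦ DA
    B ↦ BA
    C ↦ AA
    D ↦ CB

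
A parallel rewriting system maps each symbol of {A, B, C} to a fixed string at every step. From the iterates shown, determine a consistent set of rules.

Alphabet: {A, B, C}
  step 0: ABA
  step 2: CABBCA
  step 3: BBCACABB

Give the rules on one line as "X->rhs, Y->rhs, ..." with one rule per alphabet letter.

A->B, B->CA, C->B

  step 2 ⇒ step 3: CABBCA ⇒ B·B·CA·CA·B·B
    A ↦ B
    B ↦ CA
    C ↦ B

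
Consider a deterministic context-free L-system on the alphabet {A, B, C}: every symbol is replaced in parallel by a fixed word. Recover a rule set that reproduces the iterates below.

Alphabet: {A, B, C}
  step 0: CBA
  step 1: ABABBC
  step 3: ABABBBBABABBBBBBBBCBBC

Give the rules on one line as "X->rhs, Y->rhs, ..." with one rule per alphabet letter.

  step 0 ⇒ step 1: CBA ⇒ ABA·BB·C
    A ↦ C
    B ↦ BB
    C ↦ ABA

A->C, B->BB, C->ABA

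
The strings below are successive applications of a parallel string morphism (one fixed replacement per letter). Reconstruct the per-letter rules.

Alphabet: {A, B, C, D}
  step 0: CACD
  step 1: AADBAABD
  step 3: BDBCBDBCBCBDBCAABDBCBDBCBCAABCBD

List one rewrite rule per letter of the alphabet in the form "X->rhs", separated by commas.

  step 0 ⇒ step 1: CACD ⇒ AA·DB·AA·BD
    A ↦ DB
    C ↦ AA
    D ↦ BD
    B ↦ BC  (constrained at step 1)

A->DB, B->BC, C->AA, D->BD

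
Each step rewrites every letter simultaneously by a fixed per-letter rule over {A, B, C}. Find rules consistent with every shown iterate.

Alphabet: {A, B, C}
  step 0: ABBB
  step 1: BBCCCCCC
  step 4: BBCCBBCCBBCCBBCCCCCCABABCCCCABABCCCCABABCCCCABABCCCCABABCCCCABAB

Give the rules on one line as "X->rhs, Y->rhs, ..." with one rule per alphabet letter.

  step 0 ⇒ step 1: ABBB ⇒ BB·CC·CC·CC
    A ↦ BB
    B ↦ CC
    C ↦ AB  (constrained at step 1)

A->BB, B->CC, C->AB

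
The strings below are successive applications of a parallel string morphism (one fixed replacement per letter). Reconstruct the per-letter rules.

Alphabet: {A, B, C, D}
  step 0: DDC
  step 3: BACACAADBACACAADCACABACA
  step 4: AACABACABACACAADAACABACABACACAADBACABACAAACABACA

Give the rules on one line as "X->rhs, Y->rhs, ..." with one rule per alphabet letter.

A->CA, B->AA, C->BA, D->AD

  step 3 ⇒ step 4: BACACAADBACACAADCACABACA ⇒ AA·CA·BA·CA·BA·CA·CA·AD·AA·CA·BA·CA·BA·CA·CA·AD·BA·CA·BA·CA·AA·CA·BA·CA
    A ↦ CA
    B ↦ AA
    C ↦ BA
    D ↦ AD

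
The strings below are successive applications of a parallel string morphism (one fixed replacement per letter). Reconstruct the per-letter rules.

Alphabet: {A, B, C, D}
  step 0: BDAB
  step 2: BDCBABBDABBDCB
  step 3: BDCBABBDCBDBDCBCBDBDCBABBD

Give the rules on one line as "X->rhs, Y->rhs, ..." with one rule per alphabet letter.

A->C, B->BD, C->AB, D->CB

  step 2 ⇒ step 3: BDCBABBDABBDCB ⇒ BD·CB·AB·BD·C·BD·BD·CB·C·BD·BD·CB·AB·BD
    A ↦ C
    B ↦ BD
    C ↦ AB
    D ↦ CB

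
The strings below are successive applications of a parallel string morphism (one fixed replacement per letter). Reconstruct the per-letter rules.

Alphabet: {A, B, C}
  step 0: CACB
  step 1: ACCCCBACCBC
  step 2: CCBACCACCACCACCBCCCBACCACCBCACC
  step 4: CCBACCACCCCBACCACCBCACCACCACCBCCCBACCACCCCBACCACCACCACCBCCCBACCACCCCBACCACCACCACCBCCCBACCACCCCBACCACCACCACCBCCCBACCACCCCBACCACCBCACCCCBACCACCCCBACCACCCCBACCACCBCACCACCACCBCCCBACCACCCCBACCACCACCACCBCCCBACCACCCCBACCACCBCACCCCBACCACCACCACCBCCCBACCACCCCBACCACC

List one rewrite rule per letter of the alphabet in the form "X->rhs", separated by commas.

A->CCB, B->BC, C->ACC

  step 1 ⇒ step 2: ACCCCBACCBC ⇒ CCB·ACC·ACC·ACC·ACC·BC·CCB·ACC·ACC·BC·ACC
    A ↦ CCB
    B ↦ BC
    C ↦ ACC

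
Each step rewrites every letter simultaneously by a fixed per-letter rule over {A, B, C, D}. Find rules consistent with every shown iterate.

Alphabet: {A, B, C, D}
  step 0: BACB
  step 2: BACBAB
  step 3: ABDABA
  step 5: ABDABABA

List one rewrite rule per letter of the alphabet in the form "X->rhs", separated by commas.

  step 2 ⇒ step 3: BACBAB ⇒ A·B·D·A·B·A
    A ↦ B
    B ↦ A
    C ↦ D
    D ↦ CBA  (constrained at step 3)

A->B, B->A, C->D, D->CBA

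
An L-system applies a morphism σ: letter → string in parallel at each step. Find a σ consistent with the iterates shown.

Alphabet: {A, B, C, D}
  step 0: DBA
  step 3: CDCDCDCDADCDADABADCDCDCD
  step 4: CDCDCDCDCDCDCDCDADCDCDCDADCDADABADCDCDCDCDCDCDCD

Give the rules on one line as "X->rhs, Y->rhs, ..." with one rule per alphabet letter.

A->AD, B->AB, C->CD, D->CD

  step 3 ⇒ step 4: CDCDCDCDADCDADABADCDCDCD ⇒ CD·CD·CD·CD·CD·CD·CD·CD·AD·CD·CD·CD·AD·CD·AD·AB·AD·CD·CD·CD·CD·CD·CD·CD
    A ↦ AD
    B ↦ AB
    C ↦ CD
    D ↦ CD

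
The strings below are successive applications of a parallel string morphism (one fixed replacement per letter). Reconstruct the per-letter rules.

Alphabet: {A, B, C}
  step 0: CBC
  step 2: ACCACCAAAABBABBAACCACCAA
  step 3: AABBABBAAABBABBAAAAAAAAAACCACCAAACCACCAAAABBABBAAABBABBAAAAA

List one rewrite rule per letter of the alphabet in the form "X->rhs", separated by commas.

A->AA, B->ACC, C->BBA

  step 2 ⇒ step 3: ACCACCAAAABBABBAACCACCAA ⇒ AA·BBA·BBA·AA·BBA·BBA·AA·AA·AA·AA·ACC·ACC·AA·ACC·ACC·AA·AA·BBA·BBA·AA·BBA·BBA·AA·AA
    A ↦ AA
    B ↦ ACC
    C ↦ BBA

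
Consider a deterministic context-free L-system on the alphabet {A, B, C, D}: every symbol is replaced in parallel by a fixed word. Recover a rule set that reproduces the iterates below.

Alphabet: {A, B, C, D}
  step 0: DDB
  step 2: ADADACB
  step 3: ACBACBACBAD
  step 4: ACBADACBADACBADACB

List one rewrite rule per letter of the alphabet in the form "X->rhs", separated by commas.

A->AC, B->AD, C->B, D->B

  step 3 ⇒ step 4: ACBACBACBAD ⇒ AC·B·AD·AC·B·AD·AC·B·AD·AC·B
    A ↦ AC
    B ↦ AD
    C ↦ B
    D ↦ B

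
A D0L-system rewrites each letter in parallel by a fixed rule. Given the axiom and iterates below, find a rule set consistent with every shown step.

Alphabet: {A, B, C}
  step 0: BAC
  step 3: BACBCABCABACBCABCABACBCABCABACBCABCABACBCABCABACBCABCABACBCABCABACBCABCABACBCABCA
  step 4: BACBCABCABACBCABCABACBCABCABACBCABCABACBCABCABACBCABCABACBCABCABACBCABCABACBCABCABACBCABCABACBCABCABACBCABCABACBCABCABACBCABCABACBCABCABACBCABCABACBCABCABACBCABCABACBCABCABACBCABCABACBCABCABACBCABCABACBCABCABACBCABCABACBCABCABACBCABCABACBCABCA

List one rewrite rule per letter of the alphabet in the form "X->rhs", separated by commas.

A->BCA, B->BAC, C->BCA

  step 3 ⇒ step 4: BACBCABCABACBCABCABACBCABCABACBCABCABACBCABCABACBCABCABACBCABCABACBCABCABACBCABCA ⇒ BAC·BCA·BCA·BAC·BCA·BCA·BAC·BCA·BCA·BAC·BCA·BCA·BAC·BCA·BCA·BAC·BCA·BCA·BAC·BCA·BCA·BAC·BCA·BCA·BAC·BCA·BCA·BAC·BCA·BCA·BAC·BCA·BCA·BAC·BCA·BCA·BAC·BCA·BCA·BAC·BCA·BCA·BAC·BCA·BCA·BAC·BCA·BCA·BAC·BCA·BCA·BAC·BCA·BCA·BAC·BCA·BCA·BAC·BCA·BCA·BAC·BCA·BCA·BAC·BCA·BCA·BAC·BCA·BCA·BAC·BCA·BCA·BAC·BCA·BCA·BAC·BCA·BCA·BAC·BCA·BCA
    A ↦ BCA
    B ↦ BAC
    C ↦ BCA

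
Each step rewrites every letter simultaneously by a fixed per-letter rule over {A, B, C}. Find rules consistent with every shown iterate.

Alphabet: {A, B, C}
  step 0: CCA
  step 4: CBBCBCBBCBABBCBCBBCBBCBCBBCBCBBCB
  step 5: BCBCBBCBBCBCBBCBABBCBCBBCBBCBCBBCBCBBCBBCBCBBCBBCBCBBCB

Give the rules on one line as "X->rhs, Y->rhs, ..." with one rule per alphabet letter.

  step 4 ⇒ step 5: CBBCBCBBCBABBCBCBBCBBCBCBBCBCBBCB ⇒ B·CB·CB·B·CB·B·CB·CB·B·CB·ABB·CB·CB·B·CB·B·CB·CB·B·CB·CB·B·CB·B·CB·CB·B·CB·B·CB·CB·B·CB
    A ↦ ABB
    B ↦ CB
    C ↦ B

A->ABB, B->CB, C->B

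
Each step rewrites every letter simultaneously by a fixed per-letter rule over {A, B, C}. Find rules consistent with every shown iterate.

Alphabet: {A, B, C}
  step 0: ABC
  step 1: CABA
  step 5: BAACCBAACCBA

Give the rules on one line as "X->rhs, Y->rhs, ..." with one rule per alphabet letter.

A->C, B->A, C->BA

  step 0 ⇒ step 1: ABC ⇒ C·A·BA
    A ↦ C
    B ↦ A
    C ↦ BA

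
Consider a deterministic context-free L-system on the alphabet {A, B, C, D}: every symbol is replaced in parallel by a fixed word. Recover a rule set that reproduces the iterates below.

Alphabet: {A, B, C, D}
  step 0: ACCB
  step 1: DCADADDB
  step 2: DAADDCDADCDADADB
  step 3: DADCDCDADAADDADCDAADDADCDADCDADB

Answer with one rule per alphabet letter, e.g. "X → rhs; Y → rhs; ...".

A->DC, B->DB, C->AD, D->DA

  step 2 ⇒ step 3: DAADDCDADCDADADB ⇒ DA·DC·DC·DA·DA·AD·DA·DC·DA·AD·DA·DC·DA·DC·DA·DB
    A ↦ DC
    B ↦ DB
    C ↦ AD
    D ↦ DA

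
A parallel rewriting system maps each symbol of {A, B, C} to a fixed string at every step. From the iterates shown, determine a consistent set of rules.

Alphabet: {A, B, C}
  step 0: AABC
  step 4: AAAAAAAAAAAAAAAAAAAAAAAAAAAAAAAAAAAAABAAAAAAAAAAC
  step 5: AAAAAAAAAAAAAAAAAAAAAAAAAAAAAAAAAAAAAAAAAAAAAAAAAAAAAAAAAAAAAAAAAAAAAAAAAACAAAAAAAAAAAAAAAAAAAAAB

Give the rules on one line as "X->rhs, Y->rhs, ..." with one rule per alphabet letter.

  step 4 ⇒ step 5: AAAAAAAAAAAAAAAAAAAAAAAAAAAAAAAAAAAAABAAAAAAAAAAC ⇒ AA·AA·AA·AA·AA·AA·AA·AA·AA·AA·AA·AA·AA·AA·AA·AA·AA·AA·AA·AA·AA·AA·AA·AA·AA·AA·AA·AA·AA·AA·AA·AA·AA·AA·AA·AA·AA·C·AA·AA·AA·AA·AA·AA·AA·AA·AA·AA·AB
    A ↦ AA
    B ↦ C
    C ↦ AB

A->AA, B->C, C->AB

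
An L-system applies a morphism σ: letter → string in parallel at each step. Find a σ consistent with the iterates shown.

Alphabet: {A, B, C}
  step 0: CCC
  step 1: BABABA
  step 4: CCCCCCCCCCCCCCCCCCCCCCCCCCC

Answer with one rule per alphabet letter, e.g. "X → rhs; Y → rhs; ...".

A->CC, B->C, C->BA

  step 0 ⇒ step 1: CCC ⇒ BA·BA·BA
    C ↦ BA
    A ↦ CC  (constrained at step 1)
    B ↦ C  (constrained at step 1)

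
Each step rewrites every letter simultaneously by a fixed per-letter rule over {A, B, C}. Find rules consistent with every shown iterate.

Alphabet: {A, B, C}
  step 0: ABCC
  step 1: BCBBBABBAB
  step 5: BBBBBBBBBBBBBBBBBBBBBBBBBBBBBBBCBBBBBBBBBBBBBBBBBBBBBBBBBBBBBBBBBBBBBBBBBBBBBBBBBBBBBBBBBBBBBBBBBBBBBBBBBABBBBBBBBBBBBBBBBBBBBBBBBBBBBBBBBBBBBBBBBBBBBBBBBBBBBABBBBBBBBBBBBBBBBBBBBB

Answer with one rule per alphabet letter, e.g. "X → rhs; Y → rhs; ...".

A->BC, B->BB, C->BAB

  step 0 ⇒ step 1: ABCC ⇒ BC·BB·BAB·BAB
    A ↦ BC
    B ↦ BB
    C ↦ BAB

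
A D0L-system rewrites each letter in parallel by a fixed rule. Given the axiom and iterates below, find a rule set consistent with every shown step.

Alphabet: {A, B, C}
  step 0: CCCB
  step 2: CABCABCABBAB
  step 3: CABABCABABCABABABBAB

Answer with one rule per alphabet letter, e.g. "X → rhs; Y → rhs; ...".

A->B, B->AB, C->CA

  step 2 ⇒ step 3: CABCABCABBAB ⇒ CA·B·AB·CA·B·AB·CA·B·AB·AB·B·AB
    A ↦ B
    B ↦ AB
    C ↦ CA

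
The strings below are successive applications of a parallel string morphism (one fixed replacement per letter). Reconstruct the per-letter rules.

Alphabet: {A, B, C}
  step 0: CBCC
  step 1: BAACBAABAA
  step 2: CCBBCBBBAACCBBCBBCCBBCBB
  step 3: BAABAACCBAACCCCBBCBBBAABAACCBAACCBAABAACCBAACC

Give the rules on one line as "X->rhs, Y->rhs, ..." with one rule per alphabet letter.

  step 2 ⇒ step 3: CCBBCBBBAACCBBCBBCCBBCBB ⇒ BAA·BAA·C·C·BAA·C·C·C·CBB·CBB·BAA·BAA·C·C·BAA·C·C·BAA·BAA·C·C·BAA·C·C
    A ↦ CBB
    B ↦ C
    C ↦ BAA

A->CBB, B->C, C->BAA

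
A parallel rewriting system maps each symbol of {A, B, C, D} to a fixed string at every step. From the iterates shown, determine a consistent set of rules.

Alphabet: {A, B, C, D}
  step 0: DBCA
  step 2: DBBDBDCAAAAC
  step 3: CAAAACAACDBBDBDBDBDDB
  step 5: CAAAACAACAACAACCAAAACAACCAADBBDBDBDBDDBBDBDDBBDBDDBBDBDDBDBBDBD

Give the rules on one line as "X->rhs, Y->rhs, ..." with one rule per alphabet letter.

A->BD, B->AA, C->DB, D->C

  step 2 ⇒ step 3: DBBDBDCAAAAC ⇒ C·AA·AA·C·AA·C·DB·BD·BD·BD·BD·DB
    A ↦ BD
    B ↦ AA
    C ↦ DB
    D ↦ C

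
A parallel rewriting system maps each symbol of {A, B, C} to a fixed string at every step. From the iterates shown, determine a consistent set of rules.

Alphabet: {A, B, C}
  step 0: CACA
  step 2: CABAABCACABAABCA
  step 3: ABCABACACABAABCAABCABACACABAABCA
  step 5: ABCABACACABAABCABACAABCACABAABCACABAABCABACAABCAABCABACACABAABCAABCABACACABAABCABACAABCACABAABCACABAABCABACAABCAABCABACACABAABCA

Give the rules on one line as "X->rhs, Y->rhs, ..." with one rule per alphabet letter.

  step 2 ⇒ step 3: CABAABCACABAABCA ⇒ AB·CA·BA·CA·CA·BA·AB·CA·AB·CA·BA·CA·CA·BA·AB·CA
    A ↦ CA
    B ↦ BA
    C ↦ AB

A->CA, B->BA, C->AB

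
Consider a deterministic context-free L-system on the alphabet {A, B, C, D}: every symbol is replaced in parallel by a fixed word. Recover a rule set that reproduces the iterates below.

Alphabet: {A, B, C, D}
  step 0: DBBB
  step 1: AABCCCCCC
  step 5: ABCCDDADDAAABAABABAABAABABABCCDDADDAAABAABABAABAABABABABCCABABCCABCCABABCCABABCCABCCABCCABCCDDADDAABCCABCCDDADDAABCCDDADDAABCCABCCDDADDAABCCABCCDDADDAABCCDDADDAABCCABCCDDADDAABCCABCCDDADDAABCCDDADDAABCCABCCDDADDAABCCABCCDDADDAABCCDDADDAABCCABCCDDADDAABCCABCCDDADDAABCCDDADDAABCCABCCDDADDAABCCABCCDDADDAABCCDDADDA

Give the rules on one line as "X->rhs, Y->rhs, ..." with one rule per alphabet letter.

  step 0 ⇒ step 1: DBBB ⇒ AAB·CC·CC·CC
    B ↦ CC
    D ↦ AAB
    A ↦ AB  (constrained at step 1)
    C ↦ DDA  (constrained at step 1)

A->AB, B->CC, C->DDA, D->AAB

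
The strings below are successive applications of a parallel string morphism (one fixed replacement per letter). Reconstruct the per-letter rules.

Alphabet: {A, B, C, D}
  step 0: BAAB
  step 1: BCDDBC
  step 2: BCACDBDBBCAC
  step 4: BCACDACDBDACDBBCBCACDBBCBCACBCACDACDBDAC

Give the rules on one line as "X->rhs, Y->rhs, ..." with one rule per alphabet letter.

  step 1 ⇒ step 2: BCDDBC ⇒ BC·AC·DB·DB·BC·AC
    B ↦ BC
    C ↦ AC
    D ↦ DB
  step 0 ⇒ step 1: BAAB ⇒ BC·D·D·BC
    A ↦ D

A->D, B->BC, C->AC, D->DB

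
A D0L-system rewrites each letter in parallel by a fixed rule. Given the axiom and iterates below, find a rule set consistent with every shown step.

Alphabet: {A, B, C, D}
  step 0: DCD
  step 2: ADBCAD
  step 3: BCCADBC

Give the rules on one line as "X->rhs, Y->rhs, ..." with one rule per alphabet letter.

A->B, B->C, C->AD, D->C

  step 2 ⇒ step 3: ADBCAD ⇒ B·C·C·AD·B·C
    A ↦ B
    B ↦ C
    C ↦ AD
    D ↦ C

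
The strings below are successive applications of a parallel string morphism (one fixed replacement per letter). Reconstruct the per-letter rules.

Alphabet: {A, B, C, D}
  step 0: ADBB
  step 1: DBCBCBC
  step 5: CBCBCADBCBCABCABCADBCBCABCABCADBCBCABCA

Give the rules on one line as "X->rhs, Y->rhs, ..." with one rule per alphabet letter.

A->DB, B->BC, C->A, D->C

  step 0 ⇒ step 1: ADBB ⇒ DB·C·BC·BC
    A ↦ DB
    B ↦ BC
    D ↦ C
    C ↦ A  (constrained at step 1)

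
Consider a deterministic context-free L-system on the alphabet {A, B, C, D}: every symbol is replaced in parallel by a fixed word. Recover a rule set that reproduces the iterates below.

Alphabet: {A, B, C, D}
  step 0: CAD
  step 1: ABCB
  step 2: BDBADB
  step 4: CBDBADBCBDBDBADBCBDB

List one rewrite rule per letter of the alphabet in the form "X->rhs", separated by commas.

A->B, B->DB, C->A, D->CB

  step 1 ⇒ step 2: ABCB ⇒ B·DB·A·DB
    A ↦ B
    B ↦ DB
    C ↦ A
  step 0 ⇒ step 1: CAD ⇒ A·B·CB
    D ↦ CB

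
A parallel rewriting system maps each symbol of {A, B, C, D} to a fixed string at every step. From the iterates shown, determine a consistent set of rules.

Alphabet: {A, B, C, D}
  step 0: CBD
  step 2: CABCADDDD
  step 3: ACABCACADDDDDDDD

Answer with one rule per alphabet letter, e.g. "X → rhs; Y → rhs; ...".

  step 2 ⇒ step 3: CABCADDDD ⇒ A·CA·BC·A·CA·DD·DD·DD·DD
    A ↦ CA
    B ↦ BC
    C ↦ A
    D ↦ DD

A->CA, B->BC, C->A, D->DD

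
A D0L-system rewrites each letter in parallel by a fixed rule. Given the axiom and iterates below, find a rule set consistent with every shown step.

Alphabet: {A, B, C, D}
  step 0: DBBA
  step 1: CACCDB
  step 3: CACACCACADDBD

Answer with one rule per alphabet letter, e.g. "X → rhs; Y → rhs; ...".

  step 0 ⇒ step 1: DBBA ⇒ CA·C·C·DB
    A ↦ DB
    B ↦ C
    D ↦ CA
    C ↦ D  (constrained at step 1)

A->DB, B->C, C->D, D->CA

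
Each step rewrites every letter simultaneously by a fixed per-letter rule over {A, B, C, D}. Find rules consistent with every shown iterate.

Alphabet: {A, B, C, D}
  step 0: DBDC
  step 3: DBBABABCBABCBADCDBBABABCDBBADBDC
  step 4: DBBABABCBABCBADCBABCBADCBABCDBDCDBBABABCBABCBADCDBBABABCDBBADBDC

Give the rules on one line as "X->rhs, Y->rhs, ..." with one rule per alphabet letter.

  step 3 ⇒ step 4: DBBABABCBABCBADCDBBABABCDBBADBDC ⇒ DB·BA·BA·BC·BA·BC·BA·DC·BA·BC·BA·DC·BA·BC·DB·DC·DB·BA·BA·BC·BA·BC·BA·DC·DB·BA·BA·BC·DB·BA·DB·DC
    A ↦ BC
    B ↦ BA
    C ↦ DC
    D ↦ DB

A->BC, B->BA, C->DC, D->DB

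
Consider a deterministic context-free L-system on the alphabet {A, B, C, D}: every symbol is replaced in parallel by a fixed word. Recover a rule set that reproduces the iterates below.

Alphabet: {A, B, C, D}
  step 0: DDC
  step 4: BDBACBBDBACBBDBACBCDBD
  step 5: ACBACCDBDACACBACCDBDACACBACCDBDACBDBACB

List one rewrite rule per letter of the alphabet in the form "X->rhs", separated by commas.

A->CD, B->AC, C->BD, D->B

  step 4 ⇒ step 5: BDBACBBDBACBBDBACBCDBD ⇒ AC·B·AC·CD·BD·AC·AC·B·AC·CD·BD·AC·AC·B·AC·CD·BD·AC·BD·B·AC·B
    A ↦ CD
    B ↦ AC
    C ↦ BD
    D ↦ B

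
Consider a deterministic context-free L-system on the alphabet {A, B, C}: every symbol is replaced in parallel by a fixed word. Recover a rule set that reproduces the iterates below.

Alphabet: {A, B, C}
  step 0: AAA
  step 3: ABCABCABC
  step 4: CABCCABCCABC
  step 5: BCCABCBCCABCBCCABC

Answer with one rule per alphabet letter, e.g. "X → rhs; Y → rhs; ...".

A->C, B->A, C->BC

  step 4 ⇒ step 5: CABCCABCCABC ⇒ BC·C·A·BC·BC·C·A·BC·BC·C·A·BC
    A ↦ C
    B ↦ A
    C ↦ BC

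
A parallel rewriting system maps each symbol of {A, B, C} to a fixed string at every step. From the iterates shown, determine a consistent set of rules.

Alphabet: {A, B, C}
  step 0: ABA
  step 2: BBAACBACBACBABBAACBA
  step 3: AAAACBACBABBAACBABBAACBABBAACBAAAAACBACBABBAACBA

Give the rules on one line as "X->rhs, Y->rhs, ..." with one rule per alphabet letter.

  step 2 ⇒ step 3: BBAACBACBACBABBAACBA ⇒ AA·AA·CBA·CBA·BB·AA·CBA·BB·AA·CBA·BB·AA·CBA·AA·AA·CBA·CBA·BB·AA·CBA
    A ↦ CBA
    B ↦ AA
    C ↦ BB

A->CBA, B->AA, C->BB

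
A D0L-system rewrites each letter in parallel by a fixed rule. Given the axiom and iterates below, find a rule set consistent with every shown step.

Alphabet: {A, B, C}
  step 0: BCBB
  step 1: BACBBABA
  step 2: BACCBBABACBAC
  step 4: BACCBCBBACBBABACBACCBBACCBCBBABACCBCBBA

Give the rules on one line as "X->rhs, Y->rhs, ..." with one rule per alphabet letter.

A->C, B->BA, C->CB

  step 1 ⇒ step 2: BACBBABA ⇒ BA·C·CB·BA·BA·C·BA·C
    A ↦ C
    B ↦ BA
    C ↦ CB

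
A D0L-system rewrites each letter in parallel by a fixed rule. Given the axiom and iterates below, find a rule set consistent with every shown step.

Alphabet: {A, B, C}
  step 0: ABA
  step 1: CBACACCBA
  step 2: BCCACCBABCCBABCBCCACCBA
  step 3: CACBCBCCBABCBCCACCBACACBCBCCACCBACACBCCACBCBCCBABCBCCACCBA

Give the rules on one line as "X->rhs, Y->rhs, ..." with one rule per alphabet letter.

  step 2 ⇒ step 3: BCCACCBABCCBABCBCCACCBA ⇒ CAC·BC·BC·CBA·BC·BC·CAC·CBA·CAC·BC·BC·CAC·CBA·CAC·BC·CAC·BC·BC·CBA·BC·BC·CAC·CBA
    A ↦ CBA
    B ↦ CAC
    C ↦ BC

A->CBA, B->CAC, C->BC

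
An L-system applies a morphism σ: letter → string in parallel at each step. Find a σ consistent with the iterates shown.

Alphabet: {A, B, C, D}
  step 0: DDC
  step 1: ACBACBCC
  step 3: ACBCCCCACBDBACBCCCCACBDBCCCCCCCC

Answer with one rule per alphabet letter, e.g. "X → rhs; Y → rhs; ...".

  step 0 ⇒ step 1: DDC ⇒ ACB·ACB·CC
    C ↦ CC
    D ↦ ACB
    A ↦ D  (constrained at step 1)
    B ↦ DB  (constrained at step 1)

A->D, B->DB, C->CC, D->ACB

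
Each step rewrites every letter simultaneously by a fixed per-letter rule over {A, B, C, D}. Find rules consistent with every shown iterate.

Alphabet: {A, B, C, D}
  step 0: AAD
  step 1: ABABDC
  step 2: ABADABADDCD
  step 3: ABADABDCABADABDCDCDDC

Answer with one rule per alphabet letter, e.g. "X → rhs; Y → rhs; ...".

  step 2 ⇒ step 3: ABADABADDCD ⇒ AB·AD·AB·DC·AB·AD·AB·DC·DC·D·DC
    A ↦ AB
    B ↦ AD
    C ↦ D
    D ↦ DC

A->AB, B->AD, C->D, D->DC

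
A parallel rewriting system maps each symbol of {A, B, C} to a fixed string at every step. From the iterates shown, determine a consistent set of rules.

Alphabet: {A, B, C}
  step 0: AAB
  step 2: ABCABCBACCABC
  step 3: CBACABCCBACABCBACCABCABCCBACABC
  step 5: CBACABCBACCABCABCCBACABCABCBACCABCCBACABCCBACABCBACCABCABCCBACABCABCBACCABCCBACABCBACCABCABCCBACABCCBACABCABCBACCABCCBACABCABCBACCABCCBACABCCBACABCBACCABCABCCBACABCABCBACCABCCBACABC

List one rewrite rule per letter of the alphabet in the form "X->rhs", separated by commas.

  step 2 ⇒ step 3: ABCABCBACCABC ⇒ C·BAC·ABC·C·BAC·ABC·BAC·C·ABC·ABC·C·BAC·ABC
    A ↦ C
    B ↦ BAC
    C ↦ ABC

A->C, B->BAC, C->ABC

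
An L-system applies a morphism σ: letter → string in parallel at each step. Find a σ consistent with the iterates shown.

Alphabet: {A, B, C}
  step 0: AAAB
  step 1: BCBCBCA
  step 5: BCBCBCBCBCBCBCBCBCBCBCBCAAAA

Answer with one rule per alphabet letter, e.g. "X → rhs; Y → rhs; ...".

A->BC, B->A, C->A

  step 0 ⇒ step 1: AAAB ⇒ BC·BC·BC·A
    A ↦ BC
    B ↦ A
    C ↦ A  (constrained at step 1)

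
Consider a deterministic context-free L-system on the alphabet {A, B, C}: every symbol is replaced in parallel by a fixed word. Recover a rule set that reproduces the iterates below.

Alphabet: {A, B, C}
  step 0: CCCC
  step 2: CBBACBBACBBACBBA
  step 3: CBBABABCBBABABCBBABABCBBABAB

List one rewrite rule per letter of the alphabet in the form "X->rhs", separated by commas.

A->B, B->BA, C->CB

  step 2 ⇒ step 3: CBBACBBACBBACBBA ⇒ CB·BA·BA·B·CB·BA·BA·B·CB·BA·BA·B·CB·BA·BA·B
    A ↦ B
    B ↦ BA
    C ↦ CB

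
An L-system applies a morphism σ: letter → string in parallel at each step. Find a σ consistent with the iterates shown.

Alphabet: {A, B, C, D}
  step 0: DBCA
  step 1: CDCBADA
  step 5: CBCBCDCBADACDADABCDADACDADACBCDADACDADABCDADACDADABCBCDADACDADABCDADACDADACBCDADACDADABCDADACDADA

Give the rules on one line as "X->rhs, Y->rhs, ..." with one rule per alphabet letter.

  step 0 ⇒ step 1: DBCA ⇒ CD·C·B·ADA
    A ↦ ADA
    B ↦ C
    C ↦ B
    D ↦ CD

A->ADA, B->C, C->B, D->CD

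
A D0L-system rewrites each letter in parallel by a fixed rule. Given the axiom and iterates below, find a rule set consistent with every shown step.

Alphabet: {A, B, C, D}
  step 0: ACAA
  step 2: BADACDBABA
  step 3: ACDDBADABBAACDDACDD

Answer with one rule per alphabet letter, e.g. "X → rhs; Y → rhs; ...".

A->D, B->ACD, C->AB, D->BA

  step 2 ⇒ step 3: BADACDBABA ⇒ ACD·D·BA·D·AB·BA·ACD·D·ACD·D
    A ↦ D
    B ↦ ACD
    C ↦ AB
    D ↦ BA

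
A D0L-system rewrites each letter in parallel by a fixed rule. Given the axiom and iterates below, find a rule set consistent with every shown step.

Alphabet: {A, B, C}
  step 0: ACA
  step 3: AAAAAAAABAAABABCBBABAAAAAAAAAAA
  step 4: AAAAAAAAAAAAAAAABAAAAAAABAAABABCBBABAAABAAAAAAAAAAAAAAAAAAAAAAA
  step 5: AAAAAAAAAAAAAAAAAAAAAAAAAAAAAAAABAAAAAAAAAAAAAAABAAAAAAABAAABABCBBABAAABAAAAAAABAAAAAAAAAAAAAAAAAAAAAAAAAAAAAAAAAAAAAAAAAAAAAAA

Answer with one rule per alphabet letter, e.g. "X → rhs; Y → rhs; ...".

  step 4 ⇒ step 5: AAAAAAAAAAAAAAAABAAAAAAABAAABABCBBABAAABAAAAAAAAAAAAAAAAAAAAAAA ⇒ AA·AA·AA·AA·AA·AA·AA·AA·AA·AA·AA·AA·AA·AA·AA·AA·BA·AA·AA·AA·AA·AA·AA·AA·BA·AA·AA·AA·BA·AA·BA·BCB·BA·BA·AA·BA·AA·AA·AA·BA·AA·AA·AA·AA·AA·AA·AA·AA·AA·AA·AA·AA·AA·AA·AA·AA·AA·AA·AA·AA·AA·AA·AA
    A ↦ AA
    B ↦ BA
    C ↦ BCB

A->AA, B->BA, C->BCB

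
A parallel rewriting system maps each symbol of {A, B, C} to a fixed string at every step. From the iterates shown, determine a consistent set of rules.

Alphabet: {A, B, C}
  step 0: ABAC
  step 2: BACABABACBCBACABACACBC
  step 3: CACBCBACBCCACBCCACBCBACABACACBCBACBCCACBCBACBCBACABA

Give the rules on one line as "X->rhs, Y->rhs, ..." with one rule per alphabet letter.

  step 2 ⇒ step 3: BACABABACBCBACABACACBC ⇒ CA·CBC·BA·CBC·CA·CBC·CA·CBC·BA·CA·BA·CA·CBC·BA·CBC·CA·CBC·BA·CBC·BA·CA·BA
    A ↦ CBC
    B ↦ CA
    C ↦ BA

A->CBC, B->CA, C->BA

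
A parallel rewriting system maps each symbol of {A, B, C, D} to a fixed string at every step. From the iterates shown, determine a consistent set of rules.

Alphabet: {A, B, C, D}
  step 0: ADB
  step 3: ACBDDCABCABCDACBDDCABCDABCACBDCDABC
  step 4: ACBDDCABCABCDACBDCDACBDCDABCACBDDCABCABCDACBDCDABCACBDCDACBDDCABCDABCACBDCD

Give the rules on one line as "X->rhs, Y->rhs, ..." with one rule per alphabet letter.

A->ACB, B->DC, C->D, D->ABC

  step 3 ⇒ step 4: ACBDDCABCABCDACBDDCABCDABCACBDCDABC ⇒ ACB·D·DC·ABC·ABC·D·ACB·DC·D·ACB·DC·D·ABC·ACB·D·DC·ABC·ABC·D·ACB·DC·D·ABC·ACB·DC·D·ACB·D·DC·ABC·D·ABC·ACB·DC·D
    A ↦ ACB
    B ↦ DC
    C ↦ D
    D ↦ ABC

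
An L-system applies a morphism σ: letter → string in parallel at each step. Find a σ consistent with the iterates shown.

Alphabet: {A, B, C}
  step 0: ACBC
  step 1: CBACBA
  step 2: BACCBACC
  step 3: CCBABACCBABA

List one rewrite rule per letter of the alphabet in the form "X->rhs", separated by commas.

A->C, B->C, C->BA

  step 2 ⇒ step 3: BACCBACC ⇒ C·C·BA·BA·C·C·BA·BA
    A ↦ C
    B ↦ C
    C ↦ BA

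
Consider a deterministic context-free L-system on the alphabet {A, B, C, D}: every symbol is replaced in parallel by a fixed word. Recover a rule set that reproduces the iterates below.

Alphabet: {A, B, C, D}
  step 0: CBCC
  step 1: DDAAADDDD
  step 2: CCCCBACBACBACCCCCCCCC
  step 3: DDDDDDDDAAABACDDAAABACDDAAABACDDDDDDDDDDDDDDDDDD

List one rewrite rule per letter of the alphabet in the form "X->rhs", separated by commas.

A->BAC, B->AAA, C->DD, D->CC

  step 2 ⇒ step 3: CCCCBACBACBACCCCCCCCC ⇒ DD·DD·DD·DD·AAA·BAC·DD·AAA·BAC·DD·AAA·BAC·DD·DD·DD·DD·DD·DD·DD·DD·DD
    A ↦ BAC
    B ↦ AAA
    C ↦ DD
  step 1 ⇒ step 2: DDAAADDDD ⇒ CC·CC·BAC·BAC·BAC·CC·CC·CC·CC
    D ↦ CC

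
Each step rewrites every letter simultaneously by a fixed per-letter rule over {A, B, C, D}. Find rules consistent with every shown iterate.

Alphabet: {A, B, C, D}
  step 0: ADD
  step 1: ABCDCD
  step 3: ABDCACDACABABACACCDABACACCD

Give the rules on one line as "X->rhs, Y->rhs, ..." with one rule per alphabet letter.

A->AB, B->DCA, C->AC, D->CD

  step 0 ⇒ step 1: ADD ⇒ AB·CD·CD
    A ↦ AB
    D ↦ CD
    B ↦ DCA  (constrained at step 1)
    C ↦ AC  (constrained at step 1)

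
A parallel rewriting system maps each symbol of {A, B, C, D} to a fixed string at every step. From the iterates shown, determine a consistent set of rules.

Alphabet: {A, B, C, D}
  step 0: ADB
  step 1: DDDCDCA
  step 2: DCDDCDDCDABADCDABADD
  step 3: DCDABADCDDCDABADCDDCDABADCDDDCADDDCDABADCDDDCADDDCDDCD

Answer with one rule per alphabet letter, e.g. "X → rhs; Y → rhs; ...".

  step 2 ⇒ step 3: DCDDCDDCDABADCDABADD ⇒ DCD·ABA·DCD·DCD·ABA·DCD·DCD·ABA·DCD·DD·CA·DD·DCD·ABA·DCD·DD·CA·DD·DCD·DCD
    A ↦ DD
    B ↦ CA
    C ↦ ABA
    D ↦ DCD

A->DD, B->CA, C->ABA, D->DCD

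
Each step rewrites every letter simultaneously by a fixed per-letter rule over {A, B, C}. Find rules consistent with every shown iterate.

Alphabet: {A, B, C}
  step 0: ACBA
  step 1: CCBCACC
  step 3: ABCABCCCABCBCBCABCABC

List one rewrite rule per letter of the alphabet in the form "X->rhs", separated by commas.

  step 0 ⇒ step 1: ACBA ⇒ CC·BC·A·CC
    A ↦ CC
    B ↦ A
    C ↦ BC

A->CC, B->A, C->BC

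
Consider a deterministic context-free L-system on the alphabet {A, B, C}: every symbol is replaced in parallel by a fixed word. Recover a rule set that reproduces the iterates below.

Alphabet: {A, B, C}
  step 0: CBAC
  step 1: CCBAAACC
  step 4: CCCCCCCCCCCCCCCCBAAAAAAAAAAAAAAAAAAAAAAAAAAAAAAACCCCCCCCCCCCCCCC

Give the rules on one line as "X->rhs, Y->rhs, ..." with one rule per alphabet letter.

A->AA, B->BA, C->CC

  step 0 ⇒ step 1: CBAC ⇒ CC·BA·AA·CC
    A ↦ AA
    B ↦ BA
    C ↦ CC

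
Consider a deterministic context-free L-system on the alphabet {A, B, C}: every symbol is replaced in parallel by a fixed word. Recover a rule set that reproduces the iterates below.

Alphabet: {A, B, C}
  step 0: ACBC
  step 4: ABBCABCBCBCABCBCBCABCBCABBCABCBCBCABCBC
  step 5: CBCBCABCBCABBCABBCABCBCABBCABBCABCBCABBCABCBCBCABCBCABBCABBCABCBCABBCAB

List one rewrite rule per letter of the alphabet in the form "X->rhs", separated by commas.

  step 4 ⇒ step 5: ABBCABCBCBCABCBCBCABCBCABBCABCBCBCABCBC ⇒ C·BC·BC·AB·C·BC·AB·BC·AB·BC·AB·C·BC·AB·BC·AB·BC·AB·C·BC·AB·BC·AB·C·BC·BC·AB·C·BC·AB·BC·AB·BC·AB·C·BC·AB·BC·AB
    A ↦ C
    B ↦ BC
    C ↦ AB

A->C, B->BC, C->AB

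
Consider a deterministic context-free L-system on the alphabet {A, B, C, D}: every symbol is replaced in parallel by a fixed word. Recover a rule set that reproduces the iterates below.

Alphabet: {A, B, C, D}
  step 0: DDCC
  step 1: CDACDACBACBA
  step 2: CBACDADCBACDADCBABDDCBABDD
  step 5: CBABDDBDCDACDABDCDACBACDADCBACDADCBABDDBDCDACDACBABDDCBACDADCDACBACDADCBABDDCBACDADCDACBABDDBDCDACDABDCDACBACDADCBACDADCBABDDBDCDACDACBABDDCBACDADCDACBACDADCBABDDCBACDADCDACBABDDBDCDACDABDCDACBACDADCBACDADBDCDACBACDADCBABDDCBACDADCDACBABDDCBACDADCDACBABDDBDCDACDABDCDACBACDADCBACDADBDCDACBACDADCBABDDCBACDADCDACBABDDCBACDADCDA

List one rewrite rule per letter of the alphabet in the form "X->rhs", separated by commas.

  step 1 ⇒ step 2: CDACDACBACBA ⇒ CBA·CDA·D·CBA·CDA·D·CBA·BD·D·CBA·BD·D
    A ↦ D
    B ↦ BD
    C ↦ CBA
    D ↦ CDA

A->D, B->BD, C->CBA, D->CDA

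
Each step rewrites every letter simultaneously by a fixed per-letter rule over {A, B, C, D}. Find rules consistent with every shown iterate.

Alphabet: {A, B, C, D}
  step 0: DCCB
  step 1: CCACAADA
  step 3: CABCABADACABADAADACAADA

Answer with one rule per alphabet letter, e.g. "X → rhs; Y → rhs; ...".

A->B, B->ADA, C->CA, D->C

  step 0 ⇒ step 1: DCCB ⇒ C·CA·CA·ADA
    B ↦ ADA
    C ↦ CA
    D ↦ C
    A ↦ B  (constrained at step 1)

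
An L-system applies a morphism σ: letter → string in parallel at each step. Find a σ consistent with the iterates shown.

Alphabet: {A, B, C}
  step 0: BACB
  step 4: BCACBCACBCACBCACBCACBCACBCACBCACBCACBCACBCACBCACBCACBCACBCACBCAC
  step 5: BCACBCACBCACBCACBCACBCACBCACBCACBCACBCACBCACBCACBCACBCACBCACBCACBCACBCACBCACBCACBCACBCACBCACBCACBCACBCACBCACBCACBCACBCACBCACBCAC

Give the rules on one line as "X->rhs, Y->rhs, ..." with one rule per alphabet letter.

A->BC, B->BC, C->AC

  step 4 ⇒ step 5: BCACBCACBCACBCACBCACBCACBCACBCACBCACBCACBCACBCACBCACBCACBCACBCAC ⇒ BC·AC·BC·AC·BC·AC·BC·AC·BC·AC·BC·AC·BC·AC·BC·AC·BC·AC·BC·AC·BC·AC·BC·AC·BC·AC·BC·AC·BC·AC·BC·AC·BC·AC·BC·AC·BC·AC·BC·AC·BC·AC·BC·AC·BC·AC·BC·AC·BC·AC·BC·AC·BC·AC·BC·AC·BC·AC·BC·AC·BC·AC·BC·AC
    A ↦ BC
    B ↦ BC
    C ↦ AC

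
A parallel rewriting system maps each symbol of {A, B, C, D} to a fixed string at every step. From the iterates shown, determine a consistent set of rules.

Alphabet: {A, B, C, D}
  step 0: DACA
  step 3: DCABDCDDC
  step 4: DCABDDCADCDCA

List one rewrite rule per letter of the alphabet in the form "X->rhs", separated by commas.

A->B, B->D, C->A, D->DC

  step 3 ⇒ step 4: DCABDCDDC ⇒ DC·A·B·D·DC·A·DC·DC·A
    A ↦ B
    B ↦ D
    C ↦ A
    D ↦ DC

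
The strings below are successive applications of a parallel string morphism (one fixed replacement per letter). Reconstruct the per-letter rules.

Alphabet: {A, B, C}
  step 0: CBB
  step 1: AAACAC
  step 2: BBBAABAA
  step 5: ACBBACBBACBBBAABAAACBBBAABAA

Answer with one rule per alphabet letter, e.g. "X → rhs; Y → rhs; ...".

  step 1 ⇒ step 2: AAACAC ⇒ B·B·B·AA·B·AA
    A ↦ B
    C ↦ AA
  step 0 ⇒ step 1: CBB ⇒ AA·AC·AC
    B ↦ AC

A->B, B->AC, C->AA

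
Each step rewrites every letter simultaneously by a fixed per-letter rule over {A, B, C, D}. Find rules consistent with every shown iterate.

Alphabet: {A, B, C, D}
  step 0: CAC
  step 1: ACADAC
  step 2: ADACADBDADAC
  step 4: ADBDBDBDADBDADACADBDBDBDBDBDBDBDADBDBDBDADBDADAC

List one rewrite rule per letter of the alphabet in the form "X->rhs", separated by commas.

  step 1 ⇒ step 2: ACADAC ⇒ AD·AC·AD·BD·AD·AC
    A ↦ AD
    C ↦ AC
    D ↦ BD
    B ↦ BD  (constrained at step 2)

A->AD, B->BD, C->AC, D->BD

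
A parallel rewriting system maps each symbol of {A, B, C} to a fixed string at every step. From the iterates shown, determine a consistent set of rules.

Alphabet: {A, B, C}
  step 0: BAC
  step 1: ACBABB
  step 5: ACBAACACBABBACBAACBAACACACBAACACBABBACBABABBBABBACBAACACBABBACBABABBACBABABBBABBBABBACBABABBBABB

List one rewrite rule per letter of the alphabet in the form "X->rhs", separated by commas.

  step 0 ⇒ step 1: BAC ⇒ AC·BA·BB
    A ↦ BA
    B ↦ AC
    C ↦ BB

A->BA, B->AC, C->BB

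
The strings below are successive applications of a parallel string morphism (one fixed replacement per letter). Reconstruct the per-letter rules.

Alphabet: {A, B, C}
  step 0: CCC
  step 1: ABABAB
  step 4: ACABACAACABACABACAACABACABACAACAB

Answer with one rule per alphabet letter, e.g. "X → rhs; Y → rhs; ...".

A->AC, B->A, C->AB

  step 0 ⇒ step 1: CCC ⇒ AB·AB·AB
    C ↦ AB
    A ↦ AC  (constrained at step 1)
    B ↦ A  (constrained at step 1)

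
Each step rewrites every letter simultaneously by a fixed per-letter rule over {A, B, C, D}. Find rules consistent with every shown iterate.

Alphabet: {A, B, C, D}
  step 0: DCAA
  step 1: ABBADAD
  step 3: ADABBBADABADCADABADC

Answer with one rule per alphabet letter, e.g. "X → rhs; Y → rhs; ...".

  step 0 ⇒ step 1: DCAA ⇒ AB·B·AD·AD
    A ↦ AD
    C ↦ B
    D ↦ AB
    B ↦ C  (constrained at step 1)

A->AD, B->C, C->B, D->AB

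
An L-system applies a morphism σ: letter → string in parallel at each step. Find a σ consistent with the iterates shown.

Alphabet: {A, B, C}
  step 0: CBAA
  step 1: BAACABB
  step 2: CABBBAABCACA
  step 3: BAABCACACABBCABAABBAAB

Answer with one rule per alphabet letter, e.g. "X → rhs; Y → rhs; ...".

A->B, B->CA, C->BAA

  step 2 ⇒ step 3: CABBBAABCACA ⇒ BAA·B·CA·CA·CA·B·B·CA·BAA·B·BAA·B
    A ↦ B
    B ↦ CA
    C ↦ BAA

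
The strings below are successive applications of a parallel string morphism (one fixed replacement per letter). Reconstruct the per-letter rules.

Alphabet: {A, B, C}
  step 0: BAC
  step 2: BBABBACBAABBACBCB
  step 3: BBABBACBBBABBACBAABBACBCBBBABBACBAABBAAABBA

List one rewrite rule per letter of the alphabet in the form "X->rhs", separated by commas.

A->CB, B->BBA, C->AA

  step 2 ⇒ step 3: BBABBACBAABBACBCB ⇒ BBA·BBA·CB·BBA·BBA·CB·AA·BBA·CB·CB·BBA·BBA·CB·AA·BBA·AA·BBA
    A ↦ CB
    B ↦ BBA
    C ↦ AA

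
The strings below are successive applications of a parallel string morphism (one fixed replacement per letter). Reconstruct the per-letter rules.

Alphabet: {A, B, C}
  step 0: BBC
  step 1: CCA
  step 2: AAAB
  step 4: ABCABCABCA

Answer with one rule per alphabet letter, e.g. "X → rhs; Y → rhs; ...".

  step 1 ⇒ step 2: CCA ⇒ A·A·AB
    A ↦ AB
    C ↦ A
  step 0 ⇒ step 1: BBC ⇒ C·C·A
    B ↦ C

A->AB, B->C, C->A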